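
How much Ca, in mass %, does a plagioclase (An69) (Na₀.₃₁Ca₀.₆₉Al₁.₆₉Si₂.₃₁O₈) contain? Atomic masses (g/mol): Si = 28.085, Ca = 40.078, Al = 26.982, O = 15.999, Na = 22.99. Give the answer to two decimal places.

Molar mass of Na₀.₃₁Ca₀.₆₉Al₁.₆₉Si₂.₃₁O₈: 0.31·22.99 + 0.69·40.078 + 1.69·26.982 + 2.31·28.085 + 8·15.999 = 273.249 g/mol.
Mass of Ca per formula unit: 0.69 × 40.078 = 27.654 g.
Weight fraction Ca = 27.654 / 273.249 = 0.1012.

10.12 mass %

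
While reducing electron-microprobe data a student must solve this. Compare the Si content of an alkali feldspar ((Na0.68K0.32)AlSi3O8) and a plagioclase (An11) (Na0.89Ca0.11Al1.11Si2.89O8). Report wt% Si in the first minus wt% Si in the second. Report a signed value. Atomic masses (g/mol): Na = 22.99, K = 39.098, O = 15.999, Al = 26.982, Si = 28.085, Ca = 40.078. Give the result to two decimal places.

0.76 percentage points

First mineral: 84.255 g Si in 267.374 g formula = 31.51 wt% Si.
Second mineral: 81.166 g Si in 263.977 g formula = 30.75 wt% Si.
31.51% − 30.75% gives a difference of 0.76 percentage points.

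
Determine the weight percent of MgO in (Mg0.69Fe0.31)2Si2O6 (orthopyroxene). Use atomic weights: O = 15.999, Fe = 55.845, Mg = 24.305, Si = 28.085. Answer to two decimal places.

M((Mg0.69Fe0.31)2Si2O6) = 220.329 g/mol; M(MgO) = 40.304 g/mol.
Moles MgO per formula unit = 1.38 Mg ÷ 1 = 1.3800.
MgO fraction = (1.3800 × 40.304) / 220.329 = 55.620/220.329 = 0.2524.

25.24 wt%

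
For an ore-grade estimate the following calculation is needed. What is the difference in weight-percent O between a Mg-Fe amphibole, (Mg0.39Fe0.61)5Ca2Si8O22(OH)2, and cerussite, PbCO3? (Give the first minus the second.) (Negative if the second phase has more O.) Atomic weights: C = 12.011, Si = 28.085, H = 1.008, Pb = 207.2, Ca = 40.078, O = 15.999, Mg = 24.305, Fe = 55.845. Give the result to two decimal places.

O in (Mg0.39Fe0.61)5Ca2Si8O22(OH)2: molar mass 908.550 g/mol; 24×15.999 = 383.976 g → 42.26 wt%.
O in PbCO3: molar mass 267.208 g/mol; 3×15.999 = 47.997 g → 17.96 wt%.
Difference = 42.26 − 17.96 = 24.30 percentage points.

24.30 percentage points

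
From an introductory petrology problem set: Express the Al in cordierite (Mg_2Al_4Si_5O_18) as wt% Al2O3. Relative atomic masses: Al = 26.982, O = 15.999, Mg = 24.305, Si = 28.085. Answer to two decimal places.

34.86 wt%

M(Mg_2Al_4Si_5O_18) = 584.945 g/mol; M(Al2O3) = 101.961 g/mol.
Moles Al2O3 per formula unit = 4 Al ÷ 2 = 2.0000.
Al2O3 fraction = (2.0000 × 101.961) / 584.945 = 203.922/584.945 = 0.3486.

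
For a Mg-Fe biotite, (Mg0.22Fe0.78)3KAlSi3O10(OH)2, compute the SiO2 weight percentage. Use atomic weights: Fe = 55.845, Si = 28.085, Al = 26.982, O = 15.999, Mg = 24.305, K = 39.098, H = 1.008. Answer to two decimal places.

Molar mass of (Mg0.22Fe0.78)3KAlSi3O10(OH)2 = 0.66·24.305 + 2.34·55.845 + 1·39.098 + 1·26.982 + 3·28.085 + 12·15.999 + 2·1.008 = 491.058 g/mol.
Each formula unit contains 3 Si, equivalent to 3/1 = 3.0000 mol SiO2.
M(SiO2) = 1×28.085 + 2×15.999 = 60.083 g/mol.
Mass of SiO2 per formula unit = 3.0000 × 60.083 = 180.249 g.
SiO2 wt% = 180.249 / 491.058 × 100 = 36.71%.

36.71 wt%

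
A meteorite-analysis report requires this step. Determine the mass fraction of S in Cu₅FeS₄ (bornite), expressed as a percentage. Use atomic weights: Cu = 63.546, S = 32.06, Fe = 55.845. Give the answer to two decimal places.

M(Cu₅FeS₄) = 501.815 g/mol.
S contributes 4 × 32.06 = 128.240 g per mole.
128.240/501.815 = 0.2556 → 25.56%.

25.56 weight percent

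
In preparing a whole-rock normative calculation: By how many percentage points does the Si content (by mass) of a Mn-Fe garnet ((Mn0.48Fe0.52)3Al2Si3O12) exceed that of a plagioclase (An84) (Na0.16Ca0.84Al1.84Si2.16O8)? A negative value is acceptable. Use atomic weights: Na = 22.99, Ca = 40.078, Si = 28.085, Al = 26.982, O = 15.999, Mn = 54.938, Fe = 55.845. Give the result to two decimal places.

M((Mn0.48Fe0.52)3Al2Si3O12) = 496.436 g/mol, so wt% Si = 84.255/496.436 × 100 = 16.97%.
M(Na0.16Ca0.84Al1.84Si2.16O8) = 275.646 g/mol, so wt% Si = 60.664/275.646 × 100 = 22.01%.
16.97 − 22.01 = -5.04 pp.

-5.04 percentage points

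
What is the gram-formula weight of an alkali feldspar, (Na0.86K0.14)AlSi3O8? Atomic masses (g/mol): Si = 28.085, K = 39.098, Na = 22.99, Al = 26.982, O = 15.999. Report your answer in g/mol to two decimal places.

264.47 g/mol

M = 0.86*22.99 + 0.14*39.098 + 1*26.982 + 3*28.085 + 8*15.999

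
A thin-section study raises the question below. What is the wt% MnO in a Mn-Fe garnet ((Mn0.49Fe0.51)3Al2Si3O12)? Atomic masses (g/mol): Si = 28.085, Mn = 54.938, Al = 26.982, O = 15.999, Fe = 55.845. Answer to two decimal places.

Molar mass of (Mn0.49Fe0.51)3Al2Si3O12 = 1.47×54.938 + 1.53×55.845 + 2×26.982 + 3×28.085 + 12×15.999 = 496.409 g/mol.
Each formula unit contains 1.47 Mn, equivalent to 1.47/1 = 1.4700 mol MnO.
M(MnO) = 1×54.938 + 1×15.999 = 70.937 g/mol.
Mass of MnO per formula unit = 1.4700 × 70.937 = 104.277 g.
MnO wt% = 104.277 / 496.409 × 100 = 21.01%.

21.01 wt%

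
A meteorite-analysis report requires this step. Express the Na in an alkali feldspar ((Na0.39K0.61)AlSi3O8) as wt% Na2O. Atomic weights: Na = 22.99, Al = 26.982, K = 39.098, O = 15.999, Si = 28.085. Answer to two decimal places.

Molar mass of (Na0.39K0.61)AlSi3O8 = 0.39*22.99 + 0.61*39.098 + 1*26.982 + 3*28.085 + 8*15.999 = 272.045 g/mol.
Each formula unit contains 0.39 Na, equivalent to 0.39/2 = 0.1950 mol Na2O.
M(Na2O) = 2×22.99 + 1×15.999 = 61.979 g/mol.
Mass of Na2O per formula unit = 0.1950 × 61.979 = 12.086 g.
Na2O wt% = 12.086 / 272.045 × 100 = 4.44%.

4.44 wt%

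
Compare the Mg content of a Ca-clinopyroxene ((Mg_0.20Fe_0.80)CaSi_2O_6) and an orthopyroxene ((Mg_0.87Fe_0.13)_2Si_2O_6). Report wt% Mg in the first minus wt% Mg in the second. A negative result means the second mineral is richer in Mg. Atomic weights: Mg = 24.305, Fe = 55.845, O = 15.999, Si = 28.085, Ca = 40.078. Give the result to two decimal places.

-18.23 percentage points

Mg in (Mg_0.20Fe_0.80)CaSi_2O_6: molar mass 241.779 g/mol; 0.20×24.305 = 4.861 g → 2.01 wt%.
Mg in (Mg_0.87Fe_0.13)_2Si_2O_6: molar mass 208.974 g/mol; 1.74×24.305 = 42.291 g → 20.24 wt%.
Difference = 2.01 − 20.24 = -18.23 percentage points.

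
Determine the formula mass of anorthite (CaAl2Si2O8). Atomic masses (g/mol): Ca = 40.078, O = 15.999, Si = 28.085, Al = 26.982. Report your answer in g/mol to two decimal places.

The formula mass is the sum 1·40.078 + 2·26.982 + 2·28.085 + 8·15.999.

278.20 g/mol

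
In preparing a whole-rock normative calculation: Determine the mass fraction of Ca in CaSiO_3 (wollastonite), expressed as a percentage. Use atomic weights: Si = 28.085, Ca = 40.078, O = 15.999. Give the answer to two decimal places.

34.50 mass %

Formula mass = 1*40.078 + 1*28.085 + 3*15.999 = 116.160 g/mol, of which 40.078 g is Ca.
So Ca makes up 40.078/116.160 = 0.3450 of the mass, i.e. 34.50%.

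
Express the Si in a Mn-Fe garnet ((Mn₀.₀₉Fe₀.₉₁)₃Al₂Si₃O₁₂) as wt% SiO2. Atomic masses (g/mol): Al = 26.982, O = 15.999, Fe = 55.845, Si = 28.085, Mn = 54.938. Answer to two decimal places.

Formula mass = 497.497 g/mol.
3 Si → 3.0000 mol SiO2 per formula unit; M(SiO2) = 60.083, so SiO2 mass = 180.249 g.
180.249/497.497 × 100 = 36.23 wt%.

36.23 wt%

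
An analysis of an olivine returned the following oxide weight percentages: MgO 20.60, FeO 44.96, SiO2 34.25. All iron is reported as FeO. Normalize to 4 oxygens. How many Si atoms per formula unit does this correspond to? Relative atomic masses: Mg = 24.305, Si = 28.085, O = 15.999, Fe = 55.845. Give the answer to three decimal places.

MgO (M=40.304): mol = 0.51112; Mg = 0.51112, O = 0.51112.
FeO (M=71.844): mol = 0.62580; Fe = 0.62580, O = 0.62580.
SiO2 (M=60.083): mol = 0.57004; Si = 0.57004, O = 1.14008.
ΣO = 2.27700; factor = 4/ΣO = 1.75670.
Si apfu = 0.57004 × 1.75670 = 1.001.

1.001 Si apfu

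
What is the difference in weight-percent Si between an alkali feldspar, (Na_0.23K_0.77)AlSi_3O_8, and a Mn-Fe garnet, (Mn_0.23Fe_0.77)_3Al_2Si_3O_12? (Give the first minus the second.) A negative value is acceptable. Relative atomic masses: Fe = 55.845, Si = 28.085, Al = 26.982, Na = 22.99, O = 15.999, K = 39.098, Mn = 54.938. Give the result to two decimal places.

13.73 percentage points

First mineral: 84.255 g Si in 274.622 g formula = 30.68 wt% Si.
Second mineral: 84.255 g Si in 497.116 g formula = 16.95 wt% Si.
30.68% − 16.95% gives a difference of 13.73 percentage points.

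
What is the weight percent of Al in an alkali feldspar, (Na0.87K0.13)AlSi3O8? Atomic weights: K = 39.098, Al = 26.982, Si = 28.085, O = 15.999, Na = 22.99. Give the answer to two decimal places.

10.21 weight percent

M((Na0.87K0.13)AlSi3O8) = 264.313 g/mol.
Al contributes 1 × 26.982 = 26.982 g per mole.
26.982/264.313 = 0.1021 → 10.21%.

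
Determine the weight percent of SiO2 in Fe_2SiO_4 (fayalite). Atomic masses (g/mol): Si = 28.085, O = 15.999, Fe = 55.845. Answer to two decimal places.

M(Fe_2SiO_4) = 203.771 g/mol; M(SiO2) = 60.083 g/mol.
Moles SiO2 per formula unit = 1 Si ÷ 1 = 1.0000.
SiO2 fraction = (1.0000 × 60.083) / 203.771 = 60.083/203.771 = 0.2949.

29.49 wt%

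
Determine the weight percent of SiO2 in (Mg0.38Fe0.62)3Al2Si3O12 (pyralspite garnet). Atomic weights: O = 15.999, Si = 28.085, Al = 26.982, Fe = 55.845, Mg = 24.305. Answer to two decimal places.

39.03 wt%

Formula mass = 461.786 g/mol.
3 Si → 3.0000 mol SiO2 per formula unit; M(SiO2) = 60.083, so SiO2 mass = 180.249 g.
180.249/461.786 × 100 = 39.03 wt%.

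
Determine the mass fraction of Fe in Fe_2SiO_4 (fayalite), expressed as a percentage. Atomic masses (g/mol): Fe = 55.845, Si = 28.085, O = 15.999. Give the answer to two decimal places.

Formula mass = 2×55.845 + 1×28.085 + 4×15.999 = 203.771 g/mol, of which 111.690 g is Fe.
So Fe makes up 111.690/203.771 = 0.5481 of the mass, i.e. 54.81%.

54.81 wt%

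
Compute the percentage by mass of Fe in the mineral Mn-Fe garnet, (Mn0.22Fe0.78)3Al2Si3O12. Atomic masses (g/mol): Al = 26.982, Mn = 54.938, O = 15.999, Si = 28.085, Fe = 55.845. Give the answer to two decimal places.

M((Mn0.22Fe0.78)3Al2Si3O12) = 497.143 g/mol.
Fe contributes 2.34 × 55.845 = 130.677 g per mole.
130.677/497.143 = 0.2629 → 26.29%.

26.29 wt%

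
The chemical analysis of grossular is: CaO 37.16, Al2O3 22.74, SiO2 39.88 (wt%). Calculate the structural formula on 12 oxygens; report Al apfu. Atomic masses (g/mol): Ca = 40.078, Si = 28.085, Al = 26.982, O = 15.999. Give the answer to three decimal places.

2.013 Al apfu

CaO (M=56.077): mol = 0.66266; Ca = 0.66266, O = 0.66266.
Al2O3 (M=101.961): mol = 0.22303; Al = 0.44606, O = 0.66909.
SiO2 (M=60.083): mol = 0.66375; Si = 0.66375, O = 1.32750.
ΣO = 2.65925; factor = 12/ΣO = 4.51255.
Al apfu = 0.44606 × 4.51255 = 2.013.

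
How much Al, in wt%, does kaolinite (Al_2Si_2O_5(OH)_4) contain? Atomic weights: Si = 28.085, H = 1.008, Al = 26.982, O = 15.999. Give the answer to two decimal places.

20.90 wt%

M(Al_2Si_2O_5(OH)_4) = 258.157 g/mol.
Al contributes 2 × 26.982 = 53.964 g per mole.
53.964/258.157 = 0.2090 → 20.90%.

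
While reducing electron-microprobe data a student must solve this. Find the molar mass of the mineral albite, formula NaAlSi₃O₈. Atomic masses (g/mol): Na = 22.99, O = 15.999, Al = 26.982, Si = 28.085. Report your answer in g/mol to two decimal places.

M = 1×22.99 + 1×26.982 + 3×28.085 + 8×15.999

262.22 g/mol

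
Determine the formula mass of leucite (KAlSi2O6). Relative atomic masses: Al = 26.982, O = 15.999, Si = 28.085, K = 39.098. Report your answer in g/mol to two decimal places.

218.24 g/mol

The formula mass is the sum 1(39.098) + 1(26.982) + 2(28.085) + 6(15.999).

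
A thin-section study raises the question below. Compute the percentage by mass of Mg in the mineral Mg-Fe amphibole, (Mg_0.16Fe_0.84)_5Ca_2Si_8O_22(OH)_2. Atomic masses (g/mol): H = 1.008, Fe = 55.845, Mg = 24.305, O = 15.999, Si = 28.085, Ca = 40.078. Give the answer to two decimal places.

Formula mass = 0.80·24.305 + 4.20·55.845 + 2·40.078 + 8·28.085 + 24·15.999 + 2·1.008 = 944.821 g/mol, of which 19.444 g is Mg.
So Mg makes up 19.444/944.821 = 0.0206 of the mass, i.e. 2.06%.

2.06 mass %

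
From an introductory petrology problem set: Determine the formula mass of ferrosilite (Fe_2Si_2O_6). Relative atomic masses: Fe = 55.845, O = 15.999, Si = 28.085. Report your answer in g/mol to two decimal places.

Fe: 2 × 55.845 = 111.6900
Si: 2 × 28.085 = 56.1700
O: 6 × 15.999 = 95.9940
Summing the contributions gives the formula mass.

263.85 g/mol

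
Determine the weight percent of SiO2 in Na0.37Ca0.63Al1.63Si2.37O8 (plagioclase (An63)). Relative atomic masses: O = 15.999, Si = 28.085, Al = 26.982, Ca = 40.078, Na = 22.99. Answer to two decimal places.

52.30 wt%

M(Na0.37Ca0.63Al1.63Si2.37O8) = 272.290 g/mol; M(SiO2) = 60.083 g/mol.
Moles SiO2 per formula unit = 2.37 Si ÷ 1 = 2.3700.
SiO2 fraction = (2.3700 × 60.083) / 272.290 = 142.397/272.290 = 0.5230.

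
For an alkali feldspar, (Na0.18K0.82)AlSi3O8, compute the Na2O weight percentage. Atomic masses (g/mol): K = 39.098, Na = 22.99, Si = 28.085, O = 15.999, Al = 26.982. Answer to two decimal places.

2.03 wt%

M((Na0.18K0.82)AlSi3O8) = 275.428 g/mol; M(Na2O) = 61.979 g/mol.
Moles Na2O per formula unit = 0.18 Na ÷ 2 = 0.0900.
Na2O fraction = (0.0900 × 61.979) / 275.428 = 5.578/275.428 = 0.0203.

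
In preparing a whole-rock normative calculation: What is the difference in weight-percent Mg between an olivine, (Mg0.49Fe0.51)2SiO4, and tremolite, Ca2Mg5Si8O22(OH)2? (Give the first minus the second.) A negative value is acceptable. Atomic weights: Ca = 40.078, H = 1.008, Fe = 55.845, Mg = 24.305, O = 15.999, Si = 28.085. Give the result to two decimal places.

-1.18 percentage points

First mineral: 23.819 g Mg in 172.862 g formula = 13.78 wt% Mg.
Second mineral: 121.525 g Mg in 812.353 g formula = 14.96 wt% Mg.
13.78% − 14.96% gives a difference of -1.18 percentage points.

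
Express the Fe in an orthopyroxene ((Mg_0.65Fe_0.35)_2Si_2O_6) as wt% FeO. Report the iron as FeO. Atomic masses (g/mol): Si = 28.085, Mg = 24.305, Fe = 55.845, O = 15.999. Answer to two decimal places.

22.57 wt%

Molar mass of (Mg_0.65Fe_0.35)_2Si_2O_6 = 1.30·24.305 + 0.70·55.845 + 2·28.085 + 6·15.999 = 222.852 g/mol.
Each formula unit contains 0.70 Fe, equivalent to 0.70/1 = 0.7000 mol FeO.
M(FeO) = 1×55.845 + 1×15.999 = 71.844 g/mol.
Mass of FeO per formula unit = 0.7000 × 71.844 = 50.291 g.
FeO wt% = 50.291 / 222.852 × 100 = 22.57%.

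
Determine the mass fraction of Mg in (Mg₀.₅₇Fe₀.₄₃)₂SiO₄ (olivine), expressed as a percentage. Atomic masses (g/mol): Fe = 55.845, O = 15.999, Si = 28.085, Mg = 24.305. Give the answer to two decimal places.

16.51 mass %

Molar mass of (Mg₀.₅₇Fe₀.₄₃)₂SiO₄: 1.14*24.305 + 0.86*55.845 + 1*28.085 + 4*15.999 = 167.815 g/mol.
Mass of Mg per formula unit: 1.14 × 24.305 = 27.708 g.
Weight fraction Mg = 27.708 / 167.815 = 0.1651.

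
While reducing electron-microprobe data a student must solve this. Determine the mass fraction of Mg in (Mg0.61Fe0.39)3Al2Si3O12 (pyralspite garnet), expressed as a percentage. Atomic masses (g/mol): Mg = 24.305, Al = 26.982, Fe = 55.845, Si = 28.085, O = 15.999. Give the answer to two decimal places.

10.11 wt%

Molar mass of (Mg0.61Fe0.39)3Al2Si3O12: 1.83·24.305 + 1.17·55.845 + 2·26.982 + 3·28.085 + 12·15.999 = 440.024 g/mol.
Mass of Mg per formula unit: 1.83 × 24.305 = 44.478 g.
Weight fraction Mg = 44.478 / 440.024 = 0.1011.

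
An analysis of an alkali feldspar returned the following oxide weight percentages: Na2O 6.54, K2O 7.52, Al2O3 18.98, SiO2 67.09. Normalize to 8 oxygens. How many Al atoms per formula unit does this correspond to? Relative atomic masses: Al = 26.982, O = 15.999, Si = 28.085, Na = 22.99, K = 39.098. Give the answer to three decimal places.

1.000 Al apfu

Na2O (M=61.979): mol = 0.10552; Na = 0.21104, O = 0.10552.
K2O (M=94.195): mol = 0.07983; K = 0.15966, O = 0.07983.
Al2O3 (M=101.961): mol = 0.18615; Al = 0.37230, O = 0.55845.
SiO2 (M=60.083): mol = 1.11662; Si = 1.11662, O = 2.23324.
ΣO = 2.97704; factor = 8/ΣO = 2.68723.
Al apfu = 0.37230 × 2.68723 = 1.000.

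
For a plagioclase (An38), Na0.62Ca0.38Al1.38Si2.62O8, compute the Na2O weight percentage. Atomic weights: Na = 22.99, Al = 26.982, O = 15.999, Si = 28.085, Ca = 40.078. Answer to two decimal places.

7.16 wt%

Molar mass of Na0.62Ca0.38Al1.38Si2.62O8 = 0.62*22.99 + 0.38*40.078 + 1.38*26.982 + 2.62*28.085 + 8*15.999 = 268.293 g/mol.
Each formula unit contains 0.62 Na, equivalent to 0.62/2 = 0.3100 mol Na2O.
M(Na2O) = 2×22.99 + 1×15.999 = 61.979 g/mol.
Mass of Na2O per formula unit = 0.3100 × 61.979 = 19.213 g.
Na2O wt% = 19.213 / 268.293 × 100 = 7.16%.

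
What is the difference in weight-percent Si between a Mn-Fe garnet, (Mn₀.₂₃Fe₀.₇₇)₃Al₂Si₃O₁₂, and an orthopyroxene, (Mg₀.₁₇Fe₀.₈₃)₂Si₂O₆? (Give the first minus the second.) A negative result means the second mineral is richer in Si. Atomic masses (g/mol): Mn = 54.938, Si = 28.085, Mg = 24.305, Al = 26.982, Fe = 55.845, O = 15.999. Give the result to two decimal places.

-5.24 percentage points

First mineral: 84.255 g Si in 497.116 g formula = 16.95 wt% Si.
Second mineral: 56.170 g Si in 253.130 g formula = 22.19 wt% Si.
16.95% − 22.19% gives a difference of -5.24 percentage points.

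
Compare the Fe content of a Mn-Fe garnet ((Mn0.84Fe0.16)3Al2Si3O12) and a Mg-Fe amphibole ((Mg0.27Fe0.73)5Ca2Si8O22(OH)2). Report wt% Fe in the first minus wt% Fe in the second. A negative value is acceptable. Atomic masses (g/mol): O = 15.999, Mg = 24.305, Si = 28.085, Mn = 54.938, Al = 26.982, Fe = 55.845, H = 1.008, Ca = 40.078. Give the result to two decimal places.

First mineral: 26.806 g Fe in 495.456 g formula = 5.41 wt% Fe.
Second mineral: 203.834 g Fe in 927.474 g formula = 21.98 wt% Fe.
5.41% − 21.98% gives a difference of -16.57 percentage points.

-16.57 percentage points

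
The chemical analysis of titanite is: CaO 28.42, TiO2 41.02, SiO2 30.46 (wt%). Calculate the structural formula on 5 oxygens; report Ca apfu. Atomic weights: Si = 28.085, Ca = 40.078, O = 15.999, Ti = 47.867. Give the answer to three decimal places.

0.995 Ca apfu

CaO (M=56.077): mol = 0.50680; Ca = 0.50680, O = 0.50680.
TiO2 (M=79.865): mol = 0.51362; Ti = 0.51362, O = 1.02724.
SiO2 (M=60.083): mol = 0.50697; Si = 0.50697, O = 1.01394.
ΣO = 2.54798; factor = 5/ΣO = 1.96234.
Ca apfu = 0.50680 × 1.96234 = 0.995.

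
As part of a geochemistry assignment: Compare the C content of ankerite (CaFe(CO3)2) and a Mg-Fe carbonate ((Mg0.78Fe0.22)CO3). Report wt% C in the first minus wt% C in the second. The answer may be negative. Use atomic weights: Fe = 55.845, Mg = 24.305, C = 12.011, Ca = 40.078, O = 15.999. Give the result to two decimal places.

First mineral: 24.022 g C in 215.939 g formula = 11.12 wt% C.
Second mineral: 12.011 g C in 91.252 g formula = 13.16 wt% C.
11.12% − 13.16% gives a difference of -2.04 percentage points.

-2.04 percentage points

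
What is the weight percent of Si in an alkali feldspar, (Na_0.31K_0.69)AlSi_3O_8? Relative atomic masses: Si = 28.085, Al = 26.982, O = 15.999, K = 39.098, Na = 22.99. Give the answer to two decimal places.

Formula mass = 0.31·22.99 + 0.69·39.098 + 1·26.982 + 3·28.085 + 8·15.999 = 273.334 g/mol, of which 84.255 g is Si.
So Si makes up 84.255/273.334 = 0.3082 of the mass, i.e. 30.82%.

30.82 mass %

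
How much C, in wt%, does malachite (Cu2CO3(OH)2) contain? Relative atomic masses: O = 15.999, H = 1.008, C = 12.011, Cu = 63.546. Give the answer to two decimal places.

Molar mass of Cu2CO3(OH)2: 2*63.546 + 1*12.011 + 5*15.999 + 2*1.008 = 221.114 g/mol.
Mass of C per formula unit: 1 × 12.011 = 12.011 g.
Weight fraction C = 12.011 / 221.114 = 0.0543.

5.43 wt%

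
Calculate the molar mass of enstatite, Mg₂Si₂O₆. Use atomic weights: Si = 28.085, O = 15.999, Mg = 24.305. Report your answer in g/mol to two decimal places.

M = 2*24.305 + 2*28.085 + 6*15.999

200.77 g/mol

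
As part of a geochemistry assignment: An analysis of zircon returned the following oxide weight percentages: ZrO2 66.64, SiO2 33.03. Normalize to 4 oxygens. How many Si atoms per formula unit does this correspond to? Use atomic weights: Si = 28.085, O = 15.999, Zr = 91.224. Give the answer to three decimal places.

ZrO2: 66.64/123.222 = 0.54081 mol → 0.54081 mol Zr, 1.08162 mol O.
SiO2: 33.03/60.083 = 0.54974 mol → 0.54974 mol Si, 1.09948 mol O.
Total oxygen = 2.18110 mol. Normalization factor = 4/2.18110 = 1.83394.
Si per 4 O = 0.54974 × 1.83394 = 1.008.

1.008 Si apfu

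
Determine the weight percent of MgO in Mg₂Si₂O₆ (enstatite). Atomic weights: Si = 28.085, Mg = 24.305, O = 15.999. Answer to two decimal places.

40.15 wt%

Molar mass of Mg₂Si₂O₆ = 2×24.305 + 2×28.085 + 6×15.999 = 200.774 g/mol.
Each formula unit contains 2 Mg, equivalent to 2/1 = 2.0000 mol MgO.
M(MgO) = 1×24.305 + 1×15.999 = 40.304 g/mol.
Mass of MgO per formula unit = 2.0000 × 40.304 = 80.608 g.
MgO wt% = 80.608 / 200.774 × 100 = 40.15%.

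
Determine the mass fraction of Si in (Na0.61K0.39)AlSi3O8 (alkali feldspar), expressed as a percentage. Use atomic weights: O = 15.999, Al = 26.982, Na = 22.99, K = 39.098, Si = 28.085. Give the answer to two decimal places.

Molar mass of (Na0.61K0.39)AlSi3O8: 0.61*22.99 + 0.39*39.098 + 1*26.982 + 3*28.085 + 8*15.999 = 268.501 g/mol.
Mass of Si per formula unit: 3 × 28.085 = 84.255 g.
Weight fraction Si = 84.255 / 268.501 = 0.3138.

31.38 wt%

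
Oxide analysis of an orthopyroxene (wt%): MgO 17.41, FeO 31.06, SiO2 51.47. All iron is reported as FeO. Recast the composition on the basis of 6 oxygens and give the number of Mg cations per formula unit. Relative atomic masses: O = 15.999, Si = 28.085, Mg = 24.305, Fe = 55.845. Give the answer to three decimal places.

1.006 Mg apfu

MgO (M=40.304): mol = 0.43197; Mg = 0.43197, O = 0.43197.
FeO (M=71.844): mol = 0.43233; Fe = 0.43233, O = 0.43233.
SiO2 (M=60.083): mol = 0.85665; Si = 0.85665, O = 1.71330.
ΣO = 2.57760; factor = 6/ΣO = 2.32775.
Mg apfu = 0.43197 × 2.32775 = 1.006.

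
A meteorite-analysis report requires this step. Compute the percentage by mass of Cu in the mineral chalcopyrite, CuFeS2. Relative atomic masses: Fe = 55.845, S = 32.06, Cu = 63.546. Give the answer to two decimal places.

34.63 wt%

Formula mass = 1·63.546 + 1·55.845 + 2·32.06 = 183.511 g/mol, of which 63.546 g is Cu.
So Cu makes up 63.546/183.511 = 0.3463 of the mass, i.e. 34.63%.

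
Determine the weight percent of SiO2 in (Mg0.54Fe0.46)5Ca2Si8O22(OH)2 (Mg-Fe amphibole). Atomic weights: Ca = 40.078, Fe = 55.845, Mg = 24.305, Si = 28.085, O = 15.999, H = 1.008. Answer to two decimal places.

M((Mg0.54Fe0.46)5Ca2Si8O22(OH)2) = 884.895 g/mol; M(SiO2) = 60.083 g/mol.
Moles SiO2 per formula unit = 8 Si ÷ 1 = 8.0000.
SiO2 fraction = (8.0000 × 60.083) / 884.895 = 480.664/884.895 = 0.5432.

54.32 wt%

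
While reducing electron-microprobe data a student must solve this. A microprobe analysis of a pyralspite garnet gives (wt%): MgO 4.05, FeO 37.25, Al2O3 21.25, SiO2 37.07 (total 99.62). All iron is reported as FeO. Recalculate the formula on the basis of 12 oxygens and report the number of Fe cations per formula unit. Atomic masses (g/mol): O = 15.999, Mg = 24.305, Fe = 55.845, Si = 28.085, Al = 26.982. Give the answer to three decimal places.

2.511 Fe apfu

MgO (M=40.304): mol = 0.10049; Mg = 0.10049, O = 0.10049.
FeO (M=71.844): mol = 0.51848; Fe = 0.51848, O = 0.51848.
Al2O3 (M=101.961): mol = 0.20841; Al = 0.41682, O = 0.62523.
SiO2 (M=60.083): mol = 0.61698; Si = 0.61698, O = 1.23396.
ΣO = 2.47816; factor = 12/ΣO = 4.84230.
Fe apfu = 0.51848 × 4.84230 = 2.511.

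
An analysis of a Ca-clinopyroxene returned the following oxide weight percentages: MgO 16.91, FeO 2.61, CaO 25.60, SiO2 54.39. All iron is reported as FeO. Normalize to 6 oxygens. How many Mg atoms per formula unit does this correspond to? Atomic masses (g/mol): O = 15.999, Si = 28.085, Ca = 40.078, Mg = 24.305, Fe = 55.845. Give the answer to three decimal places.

MgO: 16.91/40.304 = 0.41956 mol → 0.41956 mol Mg, 0.41956 mol O.
FeO: 2.61/71.844 = 0.03633 mol → 0.03633 mol Fe, 0.03633 mol O.
CaO: 25.60/56.077 = 0.45652 mol → 0.45652 mol Ca, 0.45652 mol O.
SiO2: 54.39/60.083 = 0.90525 mol → 0.90525 mol Si, 1.81050 mol O.
Total oxygen = 2.72291 mol. Normalization factor = 6/2.72291 = 2.20352.
Mg per 6 O = 0.41956 × 2.20352 = 0.925.

0.925 Mg apfu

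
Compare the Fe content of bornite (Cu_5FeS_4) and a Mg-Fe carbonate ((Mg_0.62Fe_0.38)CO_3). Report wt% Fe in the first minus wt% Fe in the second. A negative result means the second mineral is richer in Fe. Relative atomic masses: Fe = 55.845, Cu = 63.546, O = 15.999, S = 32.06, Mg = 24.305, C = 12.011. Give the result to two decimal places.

-10.91 percentage points

First mineral: 55.845 g Fe in 501.815 g formula = 11.13 wt% Fe.
Second mineral: 21.221 g Fe in 96.298 g formula = 22.04 wt% Fe.
11.13% − 22.04% gives a difference of -10.91 percentage points.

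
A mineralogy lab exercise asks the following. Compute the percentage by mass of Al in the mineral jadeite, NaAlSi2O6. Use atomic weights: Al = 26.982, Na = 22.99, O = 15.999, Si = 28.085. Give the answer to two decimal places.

13.35 wt%

Molar mass of NaAlSi2O6: 1*22.99 + 1*26.982 + 2*28.085 + 6*15.999 = 202.136 g/mol.
Mass of Al per formula unit: 1 × 26.982 = 26.982 g.
Weight fraction Al = 26.982 / 202.136 = 0.1335.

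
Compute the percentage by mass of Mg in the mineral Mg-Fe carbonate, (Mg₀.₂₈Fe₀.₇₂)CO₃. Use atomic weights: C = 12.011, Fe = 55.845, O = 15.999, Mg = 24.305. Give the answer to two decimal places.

6.36 wt%

M((Mg₀.₂₈Fe₀.₇₂)CO₃) = 107.022 g/mol.
Mg contributes 0.28 × 24.305 = 6.805 g per mole.
6.805/107.022 = 0.0636 → 6.36%.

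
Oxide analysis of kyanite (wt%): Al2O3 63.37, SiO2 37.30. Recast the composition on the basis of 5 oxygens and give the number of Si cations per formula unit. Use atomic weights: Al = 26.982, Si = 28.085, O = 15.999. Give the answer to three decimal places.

Al2O3 (M=101.961): mol = 0.62151; Al = 1.24302, O = 1.86453.
SiO2 (M=60.083): mol = 0.62081; Si = 0.62081, O = 1.24162.
ΣO = 3.10615; factor = 5/ΣO = 1.60971.
Si apfu = 0.62081 × 1.60971 = 0.999.

0.999 Si apfu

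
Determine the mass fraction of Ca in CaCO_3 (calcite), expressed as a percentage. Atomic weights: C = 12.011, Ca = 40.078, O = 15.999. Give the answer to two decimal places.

40.04 weight percent

Molar mass of CaCO_3: 1·40.078 + 1·12.011 + 3·15.999 = 100.086 g/mol.
Mass of Ca per formula unit: 1 × 40.078 = 40.078 g.
Weight fraction Ca = 40.078 / 100.086 = 0.4004.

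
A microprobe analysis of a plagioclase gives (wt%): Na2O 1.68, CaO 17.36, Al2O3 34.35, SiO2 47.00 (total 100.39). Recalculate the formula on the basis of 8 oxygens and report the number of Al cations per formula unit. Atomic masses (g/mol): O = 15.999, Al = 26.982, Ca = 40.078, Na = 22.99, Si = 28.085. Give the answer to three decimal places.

1.851 Al apfu

Na2O: 1.68/61.979 = 0.02711 mol → 0.05422 mol Na, 0.02711 mol O.
CaO: 17.36/56.077 = 0.30957 mol → 0.30957 mol Ca, 0.30957 mol O.
Al2O3: 34.35/101.961 = 0.33689 mol → 0.67378 mol Al, 1.01067 mol O.
SiO2: 47.00/60.083 = 0.78225 mol → 0.78225 mol Si, 1.56450 mol O.
Total oxygen = 2.91185 mol. Normalization factor = 8/2.91185 = 2.74739.
Al per 8 O = 0.67378 × 2.74739 = 1.851.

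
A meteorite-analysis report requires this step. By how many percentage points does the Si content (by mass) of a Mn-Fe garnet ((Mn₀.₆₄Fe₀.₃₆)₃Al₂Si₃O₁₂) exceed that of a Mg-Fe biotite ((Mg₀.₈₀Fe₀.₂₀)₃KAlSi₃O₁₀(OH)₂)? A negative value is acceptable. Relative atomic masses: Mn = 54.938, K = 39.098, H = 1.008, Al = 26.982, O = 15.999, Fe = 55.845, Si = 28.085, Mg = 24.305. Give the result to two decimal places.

-2.33 percentage points

M((Mn₀.₆₄Fe₀.₃₆)₃Al₂Si₃O₁₂) = 496.001 g/mol, so wt% Si = 84.255/496.001 × 100 = 16.99%.
M((Mg₀.₈₀Fe₀.₂₀)₃KAlSi₃O₁₀(OH)₂) = 436.178 g/mol, so wt% Si = 84.255/436.178 × 100 = 19.32%.
16.99 − 19.32 = -2.33 pp.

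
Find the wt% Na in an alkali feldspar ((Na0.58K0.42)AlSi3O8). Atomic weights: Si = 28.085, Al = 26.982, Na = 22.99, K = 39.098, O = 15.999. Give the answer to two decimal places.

M((Na0.58K0.42)AlSi3O8) = 268.984 g/mol.
Na contributes 0.58 × 22.99 = 13.334 g per mole.
13.334/268.984 = 0.0496 → 4.96%.

4.96 wt%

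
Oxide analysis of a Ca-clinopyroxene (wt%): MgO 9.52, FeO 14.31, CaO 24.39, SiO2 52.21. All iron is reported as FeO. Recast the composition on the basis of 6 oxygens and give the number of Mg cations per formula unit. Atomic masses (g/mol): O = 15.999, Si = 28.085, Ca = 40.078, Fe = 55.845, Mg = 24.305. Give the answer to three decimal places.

0.543 Mg apfu

MgO (M=40.304): mol = 0.23620; Mg = 0.23620, O = 0.23620.
FeO (M=71.844): mol = 0.19918; Fe = 0.19918, O = 0.19918.
CaO (M=56.077): mol = 0.43494; Ca = 0.43494, O = 0.43494.
SiO2 (M=60.083): mol = 0.86896; Si = 0.86896, O = 1.73792.
ΣO = 2.60824; factor = 6/ΣO = 2.30040.
Mg apfu = 0.23620 × 2.30040 = 0.543.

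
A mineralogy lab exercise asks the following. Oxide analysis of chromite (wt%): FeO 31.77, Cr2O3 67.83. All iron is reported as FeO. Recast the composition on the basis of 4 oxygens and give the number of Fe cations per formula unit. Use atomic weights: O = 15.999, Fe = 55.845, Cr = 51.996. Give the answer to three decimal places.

FeO: 31.77/71.844 = 0.44221 mol → 0.44221 mol Fe, 0.44221 mol O.
Cr2O3: 67.83/151.989 = 0.44628 mol → 0.89256 mol Cr, 1.33884 mol O.
Total oxygen = 1.78105 mol. Normalization factor = 4/1.78105 = 2.24587.
Fe per 4 O = 0.44221 × 2.24587 = 0.993.

0.993 Fe apfu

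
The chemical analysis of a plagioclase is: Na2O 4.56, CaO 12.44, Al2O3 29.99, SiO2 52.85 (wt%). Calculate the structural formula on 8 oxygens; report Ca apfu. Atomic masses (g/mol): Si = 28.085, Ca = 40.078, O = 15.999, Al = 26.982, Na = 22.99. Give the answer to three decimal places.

0.604 Ca apfu

4.56 wt% Na2O ÷ 61.979 g/mol = 0.07357 mol, giving 0.14714 Na and 0.07357 O.
12.44 wt% CaO ÷ 56.077 g/mol = 0.22184 mol, giving 0.22184 Ca and 0.22184 O.
29.99 wt% Al2O3 ÷ 101.961 g/mol = 0.29413 mol, giving 0.58826 Al and 0.88239 O.
52.85 wt% SiO2 ÷ 60.083 g/mol = 0.87962 mol, giving 0.87962 Si and 1.75924 O.
Oxygen sums to 2.93704; scaling by 8/2.93704 = 2.72383 puts the formula on 8 O.
Ca: 0.22184 × 2.72383 = 0.604 atoms per formula unit.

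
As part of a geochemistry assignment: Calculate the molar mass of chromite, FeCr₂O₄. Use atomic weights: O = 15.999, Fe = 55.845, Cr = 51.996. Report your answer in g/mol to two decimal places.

Fe: 1 × 55.845 = 55.8450
Cr: 2 × 51.996 = 103.9920
O: 4 × 15.999 = 63.9960
Summing the contributions gives the formula mass.

223.83 g/mol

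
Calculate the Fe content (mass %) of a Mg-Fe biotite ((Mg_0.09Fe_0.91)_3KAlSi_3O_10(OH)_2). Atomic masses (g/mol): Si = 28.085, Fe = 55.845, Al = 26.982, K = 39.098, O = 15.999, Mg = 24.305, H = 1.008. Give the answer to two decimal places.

Formula mass = 0.27·24.305 + 2.73·55.845 + 1·39.098 + 1·26.982 + 3·28.085 + 12·15.999 + 2·1.008 = 503.358 g/mol, of which 152.457 g is Fe.
So Fe makes up 152.457/503.358 = 0.3029 of the mass, i.e. 30.29%.

30.29 mass %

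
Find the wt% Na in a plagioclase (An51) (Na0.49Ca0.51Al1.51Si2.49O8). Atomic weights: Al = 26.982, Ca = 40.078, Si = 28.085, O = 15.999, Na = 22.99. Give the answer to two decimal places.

4.17 wt%

Molar mass of Na0.49Ca0.51Al1.51Si2.49O8: 0.49×22.99 + 0.51×40.078 + 1.51×26.982 + 2.49×28.085 + 8×15.999 = 270.371 g/mol.
Mass of Na per formula unit: 0.49 × 22.99 = 11.265 g.
Weight fraction Na = 11.265 / 270.371 = 0.0417.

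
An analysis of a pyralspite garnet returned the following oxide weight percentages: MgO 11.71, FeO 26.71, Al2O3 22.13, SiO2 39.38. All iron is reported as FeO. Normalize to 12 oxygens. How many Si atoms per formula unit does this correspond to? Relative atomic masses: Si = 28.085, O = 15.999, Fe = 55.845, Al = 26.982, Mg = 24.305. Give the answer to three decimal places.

2.997 Si apfu

MgO: 11.71/40.304 = 0.29054 mol → 0.29054 mol Mg, 0.29054 mol O.
FeO: 26.71/71.844 = 0.37178 mol → 0.37178 mol Fe, 0.37178 mol O.
Al2O3: 22.13/101.961 = 0.21704 mol → 0.43408 mol Al, 0.65112 mol O.
SiO2: 39.38/60.083 = 0.65543 mol → 0.65543 mol Si, 1.31086 mol O.
Total oxygen = 2.62430 mol. Normalization factor = 12/2.62430 = 4.57265.
Si per 12 O = 0.65543 × 4.57265 = 2.997.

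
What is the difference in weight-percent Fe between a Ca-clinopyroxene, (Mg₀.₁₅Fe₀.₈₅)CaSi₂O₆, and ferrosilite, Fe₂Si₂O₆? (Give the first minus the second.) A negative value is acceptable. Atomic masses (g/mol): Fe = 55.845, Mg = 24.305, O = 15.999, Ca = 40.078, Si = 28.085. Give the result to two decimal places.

-22.82 percentage points

First mineral: 47.468 g Fe in 243.356 g formula = 19.51 wt% Fe.
Second mineral: 111.690 g Fe in 263.854 g formula = 42.33 wt% Fe.
19.51% − 42.33% gives a difference of -22.82 percentage points.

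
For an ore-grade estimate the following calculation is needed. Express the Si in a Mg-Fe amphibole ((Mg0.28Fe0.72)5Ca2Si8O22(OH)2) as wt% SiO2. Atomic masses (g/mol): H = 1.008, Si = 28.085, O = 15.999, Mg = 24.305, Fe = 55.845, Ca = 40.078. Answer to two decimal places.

51.91 wt%

M((Mg0.28Fe0.72)5Ca2Si8O22(OH)2) = 925.897 g/mol; M(SiO2) = 60.083 g/mol.
Moles SiO2 per formula unit = 8 Si ÷ 1 = 8.0000.
SiO2 fraction = (8.0000 × 60.083) / 925.897 = 480.664/925.897 = 0.5191.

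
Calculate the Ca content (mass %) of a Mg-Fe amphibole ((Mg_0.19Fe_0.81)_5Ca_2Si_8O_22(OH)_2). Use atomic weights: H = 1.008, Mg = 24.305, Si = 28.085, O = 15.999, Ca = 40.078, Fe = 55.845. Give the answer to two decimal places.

8.53 mass %

M((Mg_0.19Fe_0.81)_5Ca_2Si_8O_22(OH)_2) = 940.090 g/mol.
Ca contributes 2 × 40.078 = 80.156 g per mole.
80.156/940.090 = 0.0853 → 8.53%.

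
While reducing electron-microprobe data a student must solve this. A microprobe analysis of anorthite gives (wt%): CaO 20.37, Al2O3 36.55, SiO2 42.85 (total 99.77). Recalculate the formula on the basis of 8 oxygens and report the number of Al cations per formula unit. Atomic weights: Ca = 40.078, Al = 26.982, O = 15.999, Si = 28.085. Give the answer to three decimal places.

CaO (M=56.077): mol = 0.36325; Ca = 0.36325, O = 0.36325.
Al2O3 (M=101.961): mol = 0.35847; Al = 0.71694, O = 1.07541.
SiO2 (M=60.083): mol = 0.71318; Si = 0.71318, O = 1.42636.
ΣO = 2.86502; factor = 8/ΣO = 2.79230.
Al apfu = 0.71694 × 2.79230 = 2.002.

2.002 Al apfu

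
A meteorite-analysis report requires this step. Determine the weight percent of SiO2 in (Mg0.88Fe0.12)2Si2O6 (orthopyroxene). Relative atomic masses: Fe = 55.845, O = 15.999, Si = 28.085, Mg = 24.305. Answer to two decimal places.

Formula mass = 208.344 g/mol.
2 Si → 2.0000 mol SiO2 per formula unit; M(SiO2) = 60.083, so SiO2 mass = 120.166 g.
120.166/208.344 × 100 = 57.68 wt%.

57.68 wt%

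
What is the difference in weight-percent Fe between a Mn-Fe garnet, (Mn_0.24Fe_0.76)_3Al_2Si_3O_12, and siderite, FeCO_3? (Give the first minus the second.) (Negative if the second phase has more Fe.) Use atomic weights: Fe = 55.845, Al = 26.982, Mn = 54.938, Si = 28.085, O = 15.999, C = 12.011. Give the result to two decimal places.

First mineral: 127.327 g Fe in 497.089 g formula = 25.61 wt% Fe.
Second mineral: 55.845 g Fe in 115.853 g formula = 48.20 wt% Fe.
25.61% − 48.20% gives a difference of -22.59 percentage points.

-22.59 percentage points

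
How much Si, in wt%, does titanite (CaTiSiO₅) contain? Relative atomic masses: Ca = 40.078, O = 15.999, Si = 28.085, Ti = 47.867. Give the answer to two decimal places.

Molar mass of CaTiSiO₅: 1*40.078 + 1*47.867 + 1*28.085 + 5*15.999 = 196.025 g/mol.
Mass of Si per formula unit: 1 × 28.085 = 28.085 g.
Weight fraction Si = 28.085 / 196.025 = 0.1433.

14.33 wt%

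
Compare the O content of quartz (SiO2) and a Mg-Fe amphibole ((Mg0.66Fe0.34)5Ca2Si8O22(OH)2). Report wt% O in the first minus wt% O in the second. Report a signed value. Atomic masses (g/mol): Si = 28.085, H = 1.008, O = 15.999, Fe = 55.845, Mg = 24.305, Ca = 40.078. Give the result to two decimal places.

O in SiO2: molar mass 60.083 g/mol; 2×15.999 = 31.998 g → 53.26 wt%.
O in (Mg0.66Fe0.34)5Ca2Si8O22(OH)2: molar mass 865.971 g/mol; 24×15.999 = 383.976 g → 44.34 wt%.
Difference = 53.26 − 44.34 = 8.92 percentage points.

8.92 percentage points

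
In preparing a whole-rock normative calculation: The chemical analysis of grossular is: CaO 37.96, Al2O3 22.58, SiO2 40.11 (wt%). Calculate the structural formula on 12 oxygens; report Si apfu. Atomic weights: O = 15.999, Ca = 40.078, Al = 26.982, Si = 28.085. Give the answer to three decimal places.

2.993 Si apfu

37.96 wt% CaO ÷ 56.077 g/mol = 0.67693 mol, giving 0.67693 Ca and 0.67693 O.
22.58 wt% Al2O3 ÷ 101.961 g/mol = 0.22146 mol, giving 0.44292 Al and 0.66438 O.
40.11 wt% SiO2 ÷ 60.083 g/mol = 0.66758 mol, giving 0.66758 Si and 1.33516 O.
Oxygen sums to 2.67647; scaling by 12/2.67647 = 4.48352 puts the formula on 12 O.
Si: 0.66758 × 4.48352 = 2.993 atoms per formula unit.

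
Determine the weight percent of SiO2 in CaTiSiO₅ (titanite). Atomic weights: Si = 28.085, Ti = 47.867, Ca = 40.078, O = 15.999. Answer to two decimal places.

Molar mass of CaTiSiO₅ = 1*40.078 + 1*47.867 + 1*28.085 + 5*15.999 = 196.025 g/mol.
Each formula unit contains 1 Si, equivalent to 1/1 = 1.0000 mol SiO2.
M(SiO2) = 1×28.085 + 2×15.999 = 60.083 g/mol.
Mass of SiO2 per formula unit = 1.0000 × 60.083 = 60.083 g.
SiO2 wt% = 60.083 / 196.025 × 100 = 30.65%.

30.65 wt%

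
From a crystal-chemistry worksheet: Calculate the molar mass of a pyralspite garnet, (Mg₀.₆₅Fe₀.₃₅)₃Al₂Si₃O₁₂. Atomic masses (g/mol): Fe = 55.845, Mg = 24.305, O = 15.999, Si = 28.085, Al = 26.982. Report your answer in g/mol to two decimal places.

436.24 g/mol

The formula mass is the sum 1.95*24.305 + 1.05*55.845 + 2*26.982 + 3*28.085 + 12*15.999.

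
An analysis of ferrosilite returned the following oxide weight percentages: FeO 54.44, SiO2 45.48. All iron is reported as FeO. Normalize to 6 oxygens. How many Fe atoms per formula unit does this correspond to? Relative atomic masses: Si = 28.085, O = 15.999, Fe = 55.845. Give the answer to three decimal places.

2.001 Fe apfu

FeO (M=71.844): mol = 0.75775; Fe = 0.75775, O = 0.75775.
SiO2 (M=60.083): mol = 0.75695; Si = 0.75695, O = 1.51390.
ΣO = 2.27165; factor = 6/ΣO = 2.64125.
Fe apfu = 0.75775 × 2.64125 = 2.001.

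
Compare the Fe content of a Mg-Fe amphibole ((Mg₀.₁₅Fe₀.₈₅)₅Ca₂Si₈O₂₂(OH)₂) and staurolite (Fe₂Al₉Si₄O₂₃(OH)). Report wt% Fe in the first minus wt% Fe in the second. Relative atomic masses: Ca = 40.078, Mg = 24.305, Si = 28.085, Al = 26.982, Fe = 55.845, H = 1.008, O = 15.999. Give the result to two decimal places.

11.97 percentage points

M((Mg₀.₁₅Fe₀.₈₅)₅Ca₂Si₈O₂₂(OH)₂) = 946.398 g/mol, so wt% Fe = 237.341/946.398 × 100 = 25.08%.
M(Fe₂Al₉Si₄O₂₃(OH)) = 851.852 g/mol, so wt% Fe = 111.690/851.852 × 100 = 13.11%.
25.08 − 13.11 = 11.97 pp.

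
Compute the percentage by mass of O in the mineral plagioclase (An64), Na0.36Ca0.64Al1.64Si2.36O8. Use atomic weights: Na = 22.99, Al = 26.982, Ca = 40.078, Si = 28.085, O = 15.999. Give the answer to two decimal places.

Formula mass = 0.36*22.99 + 0.64*40.078 + 1.64*26.982 + 2.36*28.085 + 8*15.999 = 272.449 g/mol, of which 127.992 g is O.
So O makes up 127.992/272.449 = 0.4698 of the mass, i.e. 46.98%.

46.98 mass %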